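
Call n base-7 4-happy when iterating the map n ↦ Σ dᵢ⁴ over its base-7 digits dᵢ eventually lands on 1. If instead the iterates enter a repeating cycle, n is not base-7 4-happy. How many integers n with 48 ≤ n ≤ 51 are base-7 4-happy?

1

48: 48 → 2592 → 1394 → 338 → 2608 → 514 → 244 → 2848 → 1314 → 1956 → 2258 → 1808 → 1938 → 2258  (repeats 2258)
49: 49 → 1  (reaches 1)
50: 50 → 2 → 16 → 32 → 512 → 164 → 178 → 418 → 708 → 98 → 16  (repeats 16)
51: 51 → 17 → 97 → 2593 → 1459 → 963 → 1153 → 803 → 673 → 1923 → 1507 → 913 → 609 → 707 → 97  (repeats 97)
base-7 4-happy: 49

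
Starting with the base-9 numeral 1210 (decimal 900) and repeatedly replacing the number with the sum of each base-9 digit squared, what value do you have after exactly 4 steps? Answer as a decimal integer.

50

900 = (1,2,1,0)_9 → 1² + 2² + 1² + 0² = 6
6 = (6)_9 → 6² = 36
36 = (4,0)_9 → 4² + 0² = 16
16 = (1,7)_9 → 1² + 7² = 50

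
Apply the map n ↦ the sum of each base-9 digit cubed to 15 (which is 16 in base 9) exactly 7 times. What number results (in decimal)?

27

15 = (1,6)_9 → 217
217 = (2,6,1)_9 → 225
225 = (2,7,0)_9 → 351
351 = (4,3,0)_9 → 91
91 = (1,1,1)_9 → 3
3 = (3)_9 → 27
27 = (3,0)_9 → 27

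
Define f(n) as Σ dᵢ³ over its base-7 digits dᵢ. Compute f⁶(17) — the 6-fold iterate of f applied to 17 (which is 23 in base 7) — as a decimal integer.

17 = (2,3)_7 → 35
35 = (5,0)_7 → 125
125 = (2,3,6)_7 → 251
251 = (5,0,6)_7 → 341
341 = (6,6,5)_7 → 557
557 = (1,4,2,4)_7 → 137

137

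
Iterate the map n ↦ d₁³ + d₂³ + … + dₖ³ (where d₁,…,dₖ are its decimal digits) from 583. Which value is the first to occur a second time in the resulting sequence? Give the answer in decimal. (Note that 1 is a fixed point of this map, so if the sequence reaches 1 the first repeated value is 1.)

583 → 5³ + 8³ + 3³ = 664
664 → 6³ + 6³ + 4³ = 496
496 → 4³ + 9³ + 6³ = 1009
1009 → 1³ + 0³ + 0³ + 9³ = 730
730 → 7³ + 3³ + 0³ = 370
370 → 3³ + 7³ + 0³ = 370  — 370 already appeared earlier.

370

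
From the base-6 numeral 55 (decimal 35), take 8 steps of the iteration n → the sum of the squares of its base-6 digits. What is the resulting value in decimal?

20

35 = (5,5)_6 → 5² + 5² = 25 + 25 = 50
50 = (1,2,2)_6 → 1² + 2² + 2² = 1 + 4 + 4 = 9
9 = (1,3)_6 → 1² + 3² = 1 + 9 = 10
10 = (1,4)_6 → 1² + 4² = 1 + 16 = 17
17 = (2,5)_6 → 2² + 5² = 4 + 25 = 29
29 = (4,5)_6 → 4² + 5² = 16 + 25 = 41
41 = (1,0,5)_6 → 1² + 0² + 5² = 1 + 0 + 25 = 26
26 = (4,2)_6 → 4² + 2² = 16 + 4 = 20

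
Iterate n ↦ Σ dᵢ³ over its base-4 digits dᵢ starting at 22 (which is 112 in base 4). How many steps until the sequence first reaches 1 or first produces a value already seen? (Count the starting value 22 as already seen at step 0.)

3

22 = (1,1,2)_4 → 1³ + 1³ + 2³ = 1 + 1 + 8 = 10
10 = (2,2)_4 → 2³ + 2³ = 8 + 8 = 16
16 = (1,0,0)_4 → 1³ + 0³ + 0³ = 1 + 0 + 0 = 1  — reached 1.
That took 3 steps.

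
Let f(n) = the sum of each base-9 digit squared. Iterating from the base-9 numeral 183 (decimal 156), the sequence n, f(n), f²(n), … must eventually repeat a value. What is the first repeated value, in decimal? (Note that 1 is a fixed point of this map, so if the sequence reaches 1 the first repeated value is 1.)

74

156 = (1,8,3)_9 → 1² + 8² + 3² = 74
74 = (8,2)_9 → 8² + 2² = 68
68 = (7,5)_9 → 7² + 5² = 74  — 74 already appeared earlier.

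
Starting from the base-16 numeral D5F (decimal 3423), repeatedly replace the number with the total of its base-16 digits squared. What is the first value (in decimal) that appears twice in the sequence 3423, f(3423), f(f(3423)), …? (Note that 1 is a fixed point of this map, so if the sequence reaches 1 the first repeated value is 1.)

3423 = (13,5,15)_16 → 13² + 5² + 15² = 169 + 25 + 225 = 419
419 = (1,10,3)_16 → 1² + 10² + 3² = 1 + 100 + 9 = 110
110 = (6,14)_16 → 6² + 14² = 36 + 196 = 232
232 = (14,8)_16 → 14² + 8² = 196 + 64 = 260
260 = (1,0,4)_16 → 1² + 0² + 4² = 1 + 0 + 16 = 17
17 = (1,1)_16 → 1² + 1² = 1 + 1 = 2
2 = (2)_16 → 2² = 4
4 = (4)_16 → 4² = 16
16 = (1,0)_16 → 1² + 0² = 1 + 0 = 1  — reached the fixed point 1.
1 → 1, so 1 is the first repeated value.

1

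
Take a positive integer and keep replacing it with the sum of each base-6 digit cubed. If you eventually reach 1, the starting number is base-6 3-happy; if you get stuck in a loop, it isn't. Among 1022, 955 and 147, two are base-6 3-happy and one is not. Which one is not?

955

1022: 1022 → 144 → 64 → 129 → 81 → 36 → 1  — reaches 1 (base-6 3-happy)
955: 955 → 100 → 136 → 155 → 190 → 190  — repeats 190 (not base-6 3-happy)
147: 147 → 91 → 36 → 1  — reaches 1 (base-6 3-happy)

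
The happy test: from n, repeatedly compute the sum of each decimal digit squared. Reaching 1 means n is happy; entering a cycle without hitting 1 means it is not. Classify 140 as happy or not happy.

140 → 1² + 4² + 0² = 17
17 → 1² + 7² = 50
50 → 5² + 0² = 25
25 → 2² + 5² = 29
29 → 2² + 9² = 85
85 → 8² + 5² = 89
89 → 8² + 9² = 145
145 → 1² + 4² + 5² = 42
42 → 4² + 2² = 20
20 → 2² + 0² = 4
4 → 4² = 16
16 → 1² + 6² = 37
37 → 3² + 7² = 58
58 → 5² + 8² = 89  — 89 already seen; the sequence cycles without reaching 1.

not happy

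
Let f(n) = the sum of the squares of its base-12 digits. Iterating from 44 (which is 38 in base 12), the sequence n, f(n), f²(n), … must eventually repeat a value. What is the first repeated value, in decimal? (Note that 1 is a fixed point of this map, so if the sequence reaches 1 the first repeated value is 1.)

100

44 = (3,8)_12 → 3² + 8² = 73
73 = (6,1)_12 → 6² + 1² = 37
37 = (3,1)_12 → 3² + 1² = 10
10 = (10)_12 → 10² = 100
100 = (8,4)_12 → 8² + 4² = 80
80 = (6,8)_12 → 6² + 8² = 100  — 100 already appeared earlier.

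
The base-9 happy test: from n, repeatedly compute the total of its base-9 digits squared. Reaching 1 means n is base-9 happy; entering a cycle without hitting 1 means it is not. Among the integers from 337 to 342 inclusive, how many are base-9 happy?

337: 337 → 33 → 45 → 25 → 53 → 89 → 65 → 53  (repeats 53)
338: 338 → 42 → 52 → 74 → 68 → 74  (repeats 74)
339: 339 → 53 → 89 → 65 → 53  (repeats 53)
340: 340 → 66 → 58 → 52 → 74 → 68 → 74  (repeats 74)
341: 341 → 81 → 1  (reaches 1)
342: 342 → 20 → 8 → 64 → 50 → 50  (repeats 50)
base-9 happy: 341

1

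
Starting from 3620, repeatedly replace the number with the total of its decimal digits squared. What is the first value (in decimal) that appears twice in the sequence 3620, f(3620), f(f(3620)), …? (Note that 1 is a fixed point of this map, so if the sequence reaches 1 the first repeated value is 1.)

3620 → 3² + 6² + 2² + 0² = 49
49 → 4² + 9² = 97
97 → 9² + 7² = 130
130 → 1² + 3² + 0² = 10
10 → 1² + 0² = 1  — reached the fixed point 1.
1 → 1, so 1 is the first repeated value.

1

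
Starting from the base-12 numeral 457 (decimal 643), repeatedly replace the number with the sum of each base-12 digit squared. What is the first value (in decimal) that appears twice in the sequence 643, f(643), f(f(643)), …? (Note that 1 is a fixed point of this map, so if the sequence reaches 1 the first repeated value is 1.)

643 = (4,5,7)_12 → 4² + 5² + 7² = 16 + 25 + 49 = 90
90 = (7,6)_12 → 7² + 6² = 49 + 36 = 85
85 = (7,1)_12 → 7² + 1² = 49 + 1 = 50
50 = (4,2)_12 → 4² + 2² = 16 + 4 = 20
20 = (1,8)_12 → 1² + 8² = 1 + 64 = 65
65 = (5,5)_12 → 5² + 5² = 25 + 25 = 50  — 50 already appeared earlier.

50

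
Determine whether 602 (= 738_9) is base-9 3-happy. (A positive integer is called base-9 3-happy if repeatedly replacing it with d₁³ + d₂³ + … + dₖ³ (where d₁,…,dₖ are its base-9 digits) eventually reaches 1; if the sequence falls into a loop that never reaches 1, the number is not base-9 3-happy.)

602 = (7,3,8)_9 → 882
882 = (1,1,8,0)_9 → 514
514 = (6,3,1)_9 → 244
244 = (3,0,1)_9 → 28
28 = (3,1)_9 → 28  — 28 already seen; the sequence cycles without reaching 1.

not base-9 3-happy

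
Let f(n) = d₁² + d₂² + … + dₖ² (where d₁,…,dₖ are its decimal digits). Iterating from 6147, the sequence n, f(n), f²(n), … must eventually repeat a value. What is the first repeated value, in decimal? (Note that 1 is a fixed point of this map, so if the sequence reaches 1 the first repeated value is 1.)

89

6147 → 6² + 1² + 4² + 7² = 36 + 1 + 16 + 49 = 102
102 → 1² + 0² + 2² = 1 + 0 + 4 = 5
5 → 5² = 25
25 → 2² + 5² = 4 + 25 = 29
29 → 2² + 9² = 4 + 81 = 85
85 → 8² + 5² = 64 + 25 = 89
89 → 8² + 9² = 64 + 81 = 145
145 → 1² + 4² + 5² = 1 + 16 + 25 = 42
42 → 4² + 2² = 16 + 4 = 20
20 → 2² + 0² = 4 + 0 = 4
4 → 4² = 16
16 → 1² + 6² = 1 + 36 = 37
37 → 3² + 7² = 9 + 49 = 58
58 → 5² + 8² = 25 + 64 = 89  — 89 already appeared earlier.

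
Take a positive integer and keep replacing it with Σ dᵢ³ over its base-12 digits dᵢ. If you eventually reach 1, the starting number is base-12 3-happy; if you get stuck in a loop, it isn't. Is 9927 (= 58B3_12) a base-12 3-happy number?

base-12 3-happy

9927 = (5,8,11,3)_12 → 1995
1995 = (1,1,10,3)_12 → 1029
1029 = (7,1,9)_12 → 1073
1073 = (7,5,5)_12 → 593
593 = (4,1,5)_12 → 190
190 = (1,3,10)_12 → 1028
1028 = (7,1,8)_12 → 856
856 = (5,11,4)_12 → 1520
1520 = (10,6,8)_12 → 1728
1728 = (1,0,0,0)_12 → 1  — reached 1.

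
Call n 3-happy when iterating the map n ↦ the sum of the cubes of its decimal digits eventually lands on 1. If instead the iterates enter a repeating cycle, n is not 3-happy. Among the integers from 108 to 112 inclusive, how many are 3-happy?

1

108: 108 → 513 → 153 → 153  (repeats 153)
109: 109 → 730 → 370 → 370  (repeats 370)
110: 110 → 2 → 8 → 512 → 134 → 92 → 737 → 713 → 371 → 371  (repeats 371)
111: 111 → 3 → 27 → 351 → 153 → 153  (repeats 153)
112: 112 → 10 → 1  (reaches 1)
3-happy: 112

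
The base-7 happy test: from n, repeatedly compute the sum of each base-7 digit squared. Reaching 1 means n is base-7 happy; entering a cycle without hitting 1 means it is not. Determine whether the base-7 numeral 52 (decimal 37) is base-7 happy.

37 = (5,2)_7 → 5² + 2² = 25 + 4 = 29
29 = (4,1)_7 → 4² + 1² = 16 + 1 = 17
17 = (2,3)_7 → 2² + 3² = 4 + 9 = 13
13 = (1,6)_7 → 1² + 6² = 1 + 36 = 37  — 37 already seen; the sequence cycles without reaching 1.

not base-7 happy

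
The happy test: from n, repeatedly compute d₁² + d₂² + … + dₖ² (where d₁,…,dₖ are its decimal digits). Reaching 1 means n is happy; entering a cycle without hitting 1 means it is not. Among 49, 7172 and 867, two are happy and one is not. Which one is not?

867

49: 49 → 97 → 130 → 10 → 1  — reaches 1 (happy)
7172: 7172 → 103 → 10 → 1  — reaches 1 (happy)
867: 867 → 149 → 98 → 145 → 42 → 20 → 4 → 16 → 37 → 58 → 89 → 145  — repeats 145 (not happy)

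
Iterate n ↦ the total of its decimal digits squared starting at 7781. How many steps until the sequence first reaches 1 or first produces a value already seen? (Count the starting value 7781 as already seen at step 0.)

7781 → 163
163 → 46
46 → 52
52 → 29
29 → 85
85 → 89
89 → 145
145 → 42
42 → 20
20 → 4
4 → 16
16 → 37
37 → 58
58 → 89  — 89 repeats.
That took 14 steps.

14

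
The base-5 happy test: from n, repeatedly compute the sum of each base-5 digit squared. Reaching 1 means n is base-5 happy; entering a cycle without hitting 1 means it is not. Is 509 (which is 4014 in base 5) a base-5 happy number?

base-5 happy

509 = (4,0,1,4)_5 → 4² + 0² + 1² + 4² = 16 + 0 + 1 + 16 = 33
33 = (1,1,3)_5 → 1² + 1² + 3² = 1 + 1 + 9 = 11
11 = (2,1)_5 → 2² + 1² = 4 + 1 = 5
5 = (1,0)_5 → 1² + 0² = 1 + 0 = 1  — reached 1.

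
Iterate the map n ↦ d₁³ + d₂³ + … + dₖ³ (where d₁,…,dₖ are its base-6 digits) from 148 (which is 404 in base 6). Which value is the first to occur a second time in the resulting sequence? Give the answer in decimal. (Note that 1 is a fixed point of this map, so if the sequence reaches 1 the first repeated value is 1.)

148 = (4,0,4)_6 → 128
128 = (3,3,2)_6 → 62
62 = (1,4,2)_6 → 73
73 = (2,0,1)_6 → 9
9 = (1,3)_6 → 28
28 = (4,4)_6 → 128  — 128 already appeared earlier.

128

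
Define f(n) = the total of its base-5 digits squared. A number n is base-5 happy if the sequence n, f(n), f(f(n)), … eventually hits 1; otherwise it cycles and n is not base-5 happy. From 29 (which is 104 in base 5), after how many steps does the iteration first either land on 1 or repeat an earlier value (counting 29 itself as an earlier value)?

29 = (1,0,4)_5 → 1² + 0² + 4² = 1 + 0 + 16 = 17
17 = (3,2)_5 → 3² + 2² = 9 + 4 = 13
13 = (2,3)_5 → 2² + 3² = 4 + 9 = 13  — 13 repeats.
That took 3 steps.

3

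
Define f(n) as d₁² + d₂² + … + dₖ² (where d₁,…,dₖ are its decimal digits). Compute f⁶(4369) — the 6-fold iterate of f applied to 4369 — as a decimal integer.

85

4369 → 4² + 3² + 6² + 9² = 142
142 → 1² + 4² + 2² = 21
21 → 2² + 1² = 5
5 → 5² = 25
25 → 2² + 5² = 29
29 → 2² + 9² = 85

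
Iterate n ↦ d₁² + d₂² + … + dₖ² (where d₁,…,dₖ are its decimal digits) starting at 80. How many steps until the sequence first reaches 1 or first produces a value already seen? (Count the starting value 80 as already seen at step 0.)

80 → 8² + 0² = 64 + 0 = 64
64 → 6² + 4² = 36 + 16 = 52
52 → 5² + 2² = 25 + 4 = 29
29 → 2² + 9² = 4 + 81 = 85
85 → 8² + 5² = 64 + 25 = 89
89 → 8² + 9² = 64 + 81 = 145
145 → 1² + 4² + 5² = 1 + 16 + 25 = 42
42 → 4² + 2² = 16 + 4 = 20
20 → 2² + 0² = 4 + 0 = 4
4 → 4² = 16
16 → 1² + 6² = 1 + 36 = 37
37 → 3² + 7² = 9 + 49 = 58
58 → 5² + 8² = 25 + 64 = 89  — 89 repeats.
That took 13 steps.

13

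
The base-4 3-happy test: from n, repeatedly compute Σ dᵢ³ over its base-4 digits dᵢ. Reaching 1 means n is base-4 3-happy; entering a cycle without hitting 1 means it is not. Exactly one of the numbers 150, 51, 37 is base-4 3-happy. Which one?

37

150: 150 → 18 → 9 → 9  — repeats 9 (not base-4 3-happy)
51: 51 → 54 → 36 → 9 → 9  — repeats 9 (not base-4 3-happy)
37: 37 → 10 → 16 → 1  — reaches 1 (base-4 3-happy)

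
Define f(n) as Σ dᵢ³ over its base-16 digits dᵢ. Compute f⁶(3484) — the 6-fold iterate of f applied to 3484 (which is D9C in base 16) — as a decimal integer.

1801

3484 = (13,9,12)_16 → 13³ + 9³ + 12³ = 4654
4654 = (1,2,2,14)_16 → 1³ + 2³ + 2³ + 14³ = 2761
2761 = (10,12,9)_16 → 10³ + 12³ + 9³ = 3457
3457 = (13,8,1)_16 → 13³ + 8³ + 1³ = 2710
2710 = (10,9,6)_16 → 10³ + 9³ + 6³ = 1945
1945 = (7,9,9)_16 → 7³ + 9³ + 9³ = 1801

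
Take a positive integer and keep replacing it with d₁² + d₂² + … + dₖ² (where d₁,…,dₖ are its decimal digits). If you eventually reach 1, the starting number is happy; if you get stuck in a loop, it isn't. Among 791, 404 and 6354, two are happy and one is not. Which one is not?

791: 791 → 131 → 11 → 2 → 4 → 16 → 37 → 58 → 89 → 145 → 42 → 20 → 4  — repeats 4 (not happy)
404: 404 → 32 → 13 → 10 → 1  — reaches 1 (happy)
6354: 6354 → 86 → 100 → 1  — reaches 1 (happy)

791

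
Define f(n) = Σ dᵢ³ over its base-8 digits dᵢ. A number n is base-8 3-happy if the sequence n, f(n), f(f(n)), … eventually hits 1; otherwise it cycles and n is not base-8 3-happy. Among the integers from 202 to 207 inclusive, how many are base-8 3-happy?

3

202: 202 → 36 → 128 → 8 → 1  — base-8 3-happy
203: 203 → 55 → 559 → 469 → 476 → 434 → 440 → 559  — not base-8 3-happy
204: 204 → 92 → 92  — not base-8 3-happy
205: 205 → 153 → 36 → 128 → 8 → 1  — base-8 3-happy
206: 206 → 244 → 307 → 307  — not base-8 3-happy
207: 207 → 371 → 368 → 341 → 258 → 72 → 2 → 8 → 1  — base-8 3-happy
base-8 3-happy: 202, 205, 207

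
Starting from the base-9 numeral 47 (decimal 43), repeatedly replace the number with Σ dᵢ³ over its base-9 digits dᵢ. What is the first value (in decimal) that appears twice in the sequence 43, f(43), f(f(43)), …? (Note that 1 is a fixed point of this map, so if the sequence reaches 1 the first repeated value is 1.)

43 = (4,7)_9 → 4³ + 7³ = 407
407 = (5,0,2)_9 → 5³ + 0³ + 2³ = 133
133 = (1,5,7)_9 → 1³ + 5³ + 7³ = 469
469 = (5,7,1)_9 → 5³ + 7³ + 1³ = 469  — 469 already appeared earlier.

469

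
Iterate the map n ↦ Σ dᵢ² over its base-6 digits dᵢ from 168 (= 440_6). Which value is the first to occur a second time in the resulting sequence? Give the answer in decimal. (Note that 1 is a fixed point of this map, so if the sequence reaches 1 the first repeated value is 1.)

168 = (4,4,0)_6 → 4² + 4² + 0² = 32
32 = (5,2)_6 → 5² + 2² = 29
29 = (4,5)_6 → 4² + 5² = 41
41 = (1,0,5)_6 → 1² + 0² + 5² = 26
26 = (4,2)_6 → 4² + 2² = 20
20 = (3,2)_6 → 3² + 2² = 13
13 = (2,1)_6 → 2² + 1² = 5
5 = (5)_6 → 5² = 25
25 = (4,1)_6 → 4² + 1² = 17
17 = (2,5)_6 → 2² + 5² = 29  — 29 already appeared earlier.

29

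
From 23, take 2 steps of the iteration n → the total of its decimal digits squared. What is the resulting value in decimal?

10

23 → 2² + 3² = 4 + 9 = 13
13 → 1² + 3² = 1 + 9 = 10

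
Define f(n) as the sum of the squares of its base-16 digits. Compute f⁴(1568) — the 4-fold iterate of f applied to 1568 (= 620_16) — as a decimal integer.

4

1568 = (6,2,0)_16 → 6² + 2² + 0² = 36 + 4 + 0 = 40
40 = (2,8)_16 → 2² + 8² = 4 + 64 = 68
68 = (4,4)_16 → 4² + 4² = 16 + 16 = 32
32 = (2,0)_16 → 2² + 0² = 4 + 0 = 4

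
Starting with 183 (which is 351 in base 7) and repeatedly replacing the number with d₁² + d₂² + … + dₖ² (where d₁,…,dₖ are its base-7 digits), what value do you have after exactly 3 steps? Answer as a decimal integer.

25

183 = (3,5,1)_7 → 3² + 5² + 1² = 35
35 = (5,0)_7 → 5² + 0² = 25
25 = (3,4)_7 → 3² + 4² = 25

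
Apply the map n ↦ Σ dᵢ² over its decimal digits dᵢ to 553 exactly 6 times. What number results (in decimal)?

553 → 5² + 5² + 3² = 25 + 25 + 9 = 59
59 → 5² + 9² = 25 + 81 = 106
106 → 1² + 0² + 6² = 1 + 0 + 36 = 37
37 → 3² + 7² = 9 + 49 = 58
58 → 5² + 8² = 25 + 64 = 89
89 → 8² + 9² = 64 + 81 = 145

145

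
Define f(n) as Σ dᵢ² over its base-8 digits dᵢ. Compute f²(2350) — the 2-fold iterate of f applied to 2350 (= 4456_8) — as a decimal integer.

2350 = (4,4,5,6)_8 → 4² + 4² + 5² + 6² = 93
93 = (1,3,5)_8 → 1² + 3² + 5² = 35

35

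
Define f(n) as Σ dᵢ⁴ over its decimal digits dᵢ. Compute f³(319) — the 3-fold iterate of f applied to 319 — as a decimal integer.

319 → 3⁴ + 1⁴ + 9⁴ = 6643
6643 → 6⁴ + 6⁴ + 4⁴ + 3⁴ = 2929
2929 → 2⁴ + 9⁴ + 2⁴ + 9⁴ = 13154

13154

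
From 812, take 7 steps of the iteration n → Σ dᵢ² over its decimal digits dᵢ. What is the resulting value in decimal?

37

812 → 69
69 → 117
117 → 51
51 → 26
26 → 40
40 → 16
16 → 37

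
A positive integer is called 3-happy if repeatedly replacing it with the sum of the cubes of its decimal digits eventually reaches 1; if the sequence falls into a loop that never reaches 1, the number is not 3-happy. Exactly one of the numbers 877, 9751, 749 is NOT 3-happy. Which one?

877: 877 → 1198 → 1243 → 100 → 1  — reaches 1 (3-happy)
9751: 9751 → 1198 → 1243 → 100 → 1  — reaches 1 (3-happy)
749: 749 → 1136 → 245 → 197 → 1073 → 371 → 371  — repeats 371 (not 3-happy)

749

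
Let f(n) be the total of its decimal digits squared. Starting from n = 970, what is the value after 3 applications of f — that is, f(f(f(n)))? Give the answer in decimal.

1

970 → 9² + 7² + 0² = 130
130 → 1² + 3² + 0² = 10
10 → 1² + 0² = 1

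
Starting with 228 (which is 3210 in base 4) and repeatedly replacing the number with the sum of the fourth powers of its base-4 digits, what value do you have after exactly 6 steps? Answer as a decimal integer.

228 = (3,2,1,0)_4 → 3⁴ + 2⁴ + 1⁴ + 0⁴ = 81 + 16 + 1 + 0 = 98
98 = (1,2,0,2)_4 → 1⁴ + 2⁴ + 0⁴ + 2⁴ = 1 + 16 + 0 + 16 = 33
33 = (2,0,1)_4 → 2⁴ + 0⁴ + 1⁴ = 16 + 0 + 1 = 17
17 = (1,0,1)_4 → 1⁴ + 0⁴ + 1⁴ = 1 + 0 + 1 = 2
2 = (2)_4 → 2⁴ = 16
16 = (1,0,0)_4 → 1⁴ + 0⁴ + 0⁴ = 1 + 0 + 0 = 1

1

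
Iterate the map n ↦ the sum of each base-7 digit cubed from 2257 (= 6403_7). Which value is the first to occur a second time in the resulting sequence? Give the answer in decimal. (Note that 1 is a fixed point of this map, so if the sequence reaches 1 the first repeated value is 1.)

1

2257 = (6,4,0,3)_7 → 6³ + 4³ + 0³ + 3³ = 307
307 = (6,1,6)_7 → 6³ + 1³ + 6³ = 433
433 = (1,1,5,6)_7 → 1³ + 1³ + 5³ + 6³ = 343
343 = (1,0,0,0)_7 → 1³ + 0³ + 0³ + 0³ = 1  — reached the fixed point 1.
1 → 1, so 1 is the first repeated value.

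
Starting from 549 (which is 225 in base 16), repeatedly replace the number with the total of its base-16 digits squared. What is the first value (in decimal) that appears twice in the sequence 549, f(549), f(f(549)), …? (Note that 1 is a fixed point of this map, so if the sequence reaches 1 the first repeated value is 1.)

549 = (2,2,5)_16 → 2² + 2² + 5² = 4 + 4 + 25 = 33
33 = (2,1)_16 → 2² + 1² = 4 + 1 = 5
5 = (5)_16 → 5² = 25
25 = (1,9)_16 → 1² + 9² = 1 + 81 = 82
82 = (5,2)_16 → 5² + 2² = 25 + 4 = 29
29 = (1,13)_16 → 1² + 13² = 1 + 169 = 170
170 = (10,10)_16 → 10² + 10² = 100 + 100 = 200
200 = (12,8)_16 → 12² + 8² = 144 + 64 = 208
208 = (13,0)_16 → 13² + 0² = 169 + 0 = 169
169 = (10,9)_16 → 10² + 9² = 100 + 81 = 181
181 = (11,5)_16 → 11² + 5² = 121 + 25 = 146
146 = (9,2)_16 → 9² + 2² = 81 + 4 = 85
85 = (5,5)_16 → 5² + 5² = 25 + 25 = 50
50 = (3,2)_16 → 3² + 2² = 9 + 4 = 13
13 = (13)_16 → 13² = 169  — 169 already appeared earlier.

169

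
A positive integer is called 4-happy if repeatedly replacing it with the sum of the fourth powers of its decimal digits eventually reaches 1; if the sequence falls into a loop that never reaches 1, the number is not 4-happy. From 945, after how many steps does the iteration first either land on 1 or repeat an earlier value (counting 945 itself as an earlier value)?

945 → 9⁴ + 4⁴ + 5⁴ = 6561 + 256 + 625 = 7442
7442 → 7⁴ + 4⁴ + 4⁴ + 2⁴ = 2401 + 256 + 256 + 16 = 2929
2929 → 2⁴ + 9⁴ + 2⁴ + 9⁴ = 16 + 6561 + 16 + 6561 = 13154
13154 → 1⁴ + 3⁴ + 1⁴ + 5⁴ + 4⁴ = 1 + 81 + 1 + 625 + 256 = 964
964 → 9⁴ + 6⁴ + 4⁴ = 6561 + 1296 + 256 = 8113
8113 → 8⁴ + 1⁴ + 1⁴ + 3⁴ = 4096 + 1 + 1 + 81 = 4179
4179 → 4⁴ + 1⁴ + 7⁴ + 9⁴ = 256 + 1 + 2401 + 6561 = 9219
9219 → 9⁴ + 2⁴ + 1⁴ + 9⁴ = 6561 + 16 + 1 + 6561 = 13139
13139 → 1⁴ + 3⁴ + 1⁴ + 3⁴ + 9⁴ = 1 + 81 + 1 + 81 + 6561 = 6725
6725 → 6⁴ + 7⁴ + 2⁴ + 5⁴ = 1296 + 2401 + 16 + 625 = 4338
4338 → 4⁴ + 3⁴ + 3⁴ + 8⁴ = 256 + 81 + 81 + 4096 = 4514
4514 → 4⁴ + 5⁴ + 1⁴ + 4⁴ = 256 + 625 + 1 + 256 = 1138
1138 → 1⁴ + 1⁴ + 3⁴ + 8⁴ = 1 + 1 + 81 + 4096 = 4179  — 4179 repeats.
That took 13 steps.

13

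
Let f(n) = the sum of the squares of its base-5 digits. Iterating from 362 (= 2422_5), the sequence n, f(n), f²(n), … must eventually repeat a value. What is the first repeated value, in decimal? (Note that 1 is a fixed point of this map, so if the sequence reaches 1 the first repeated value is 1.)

10

362 = (2,4,2,2)_5 → 28
28 = (1,0,3)_5 → 10
10 = (2,0)_5 → 4
4 = (4)_5 → 16
16 = (3,1)_5 → 10  — 10 already appeared earlier.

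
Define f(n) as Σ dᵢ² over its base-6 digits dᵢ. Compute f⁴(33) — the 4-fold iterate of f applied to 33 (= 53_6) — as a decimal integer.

33 = (5,3)_6 → 5² + 3² = 34
34 = (5,4)_6 → 5² + 4² = 41
41 = (1,0,5)_6 → 1² + 0² + 5² = 26
26 = (4,2)_6 → 4² + 2² = 20

20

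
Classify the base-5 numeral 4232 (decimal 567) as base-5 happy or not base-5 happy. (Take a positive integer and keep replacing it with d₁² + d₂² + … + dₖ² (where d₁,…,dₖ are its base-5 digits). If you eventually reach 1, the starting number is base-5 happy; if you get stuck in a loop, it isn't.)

base-5 happy

567 = (4,2,3,2)_5 → 4² + 2² + 3² + 2² = 16 + 4 + 9 + 4 = 33
33 = (1,1,3)_5 → 1² + 1² + 3² = 1 + 1 + 9 = 11
11 = (2,1)_5 → 2² + 1² = 4 + 1 = 5
5 = (1,0)_5 → 1² + 0² = 1 + 0 = 1  — reached 1.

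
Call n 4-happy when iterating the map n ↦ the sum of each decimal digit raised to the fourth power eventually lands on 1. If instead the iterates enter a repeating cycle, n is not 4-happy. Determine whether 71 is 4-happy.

not 4-happy

71 → 2402
2402 → 288
288 → 8208
8208 → 8208  — 8208 already seen; the sequence cycles without reaching 1.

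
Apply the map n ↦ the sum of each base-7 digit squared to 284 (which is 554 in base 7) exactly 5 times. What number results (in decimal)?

284 = (5,5,4)_7 → 5² + 5² + 4² = 25 + 25 + 16 = 66
66 = (1,2,3)_7 → 1² + 2² + 3² = 1 + 4 + 9 = 14
14 = (2,0)_7 → 2² + 0² = 4 + 0 = 4
4 = (4)_7 → 4² = 16
16 = (2,2)_7 → 2² + 2² = 4 + 4 = 8

8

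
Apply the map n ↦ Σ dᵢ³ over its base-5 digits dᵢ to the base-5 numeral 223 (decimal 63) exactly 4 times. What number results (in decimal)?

63 = (2,2,3)_5 → 2³ + 2³ + 3³ = 43
43 = (1,3,3)_5 → 1³ + 3³ + 3³ = 55
55 = (2,1,0)_5 → 2³ + 1³ + 0³ = 9
9 = (1,4)_5 → 1³ + 4³ = 65

65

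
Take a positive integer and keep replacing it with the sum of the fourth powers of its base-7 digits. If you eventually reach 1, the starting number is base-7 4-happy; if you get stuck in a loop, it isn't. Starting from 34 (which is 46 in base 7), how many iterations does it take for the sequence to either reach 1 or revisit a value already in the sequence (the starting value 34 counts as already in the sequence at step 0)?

7

34 = (4,6)_7 → 4⁴ + 6⁴ = 1552
1552 = (4,3,4,5)_7 → 4⁴ + 3⁴ + 4⁴ + 5⁴ = 1218
1218 = (3,3,6,0)_7 → 3⁴ + 3⁴ + 6⁴ + 0⁴ = 1458
1458 = (4,1,5,2)_7 → 4⁴ + 1⁴ + 5⁴ + 2⁴ = 898
898 = (2,4,2,2)_7 → 2⁴ + 4⁴ + 2⁴ + 2⁴ = 304
304 = (6,1,3)_7 → 6⁴ + 1⁴ + 3⁴ = 1378
1378 = (4,0,0,6)_7 → 4⁴ + 0⁴ + 0⁴ + 6⁴ = 1552  — 1552 repeats.
That took 7 steps.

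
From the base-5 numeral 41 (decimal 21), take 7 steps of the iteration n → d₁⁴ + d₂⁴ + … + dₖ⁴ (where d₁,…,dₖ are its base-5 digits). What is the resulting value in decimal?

21 = (4,1)_5 → 4⁴ + 1⁴ = 256 + 1 = 257
257 = (2,0,1,2)_5 → 2⁴ + 0⁴ + 1⁴ + 2⁴ = 16 + 0 + 1 + 16 = 33
33 = (1,1,3)_5 → 1⁴ + 1⁴ + 3⁴ = 1 + 1 + 81 = 83
83 = (3,1,3)_5 → 3⁴ + 1⁴ + 3⁴ = 81 + 1 + 81 = 163
163 = (1,1,2,3)_5 → 1⁴ + 1⁴ + 2⁴ + 3⁴ = 1 + 1 + 16 + 81 = 99
99 = (3,4,4)_5 → 3⁴ + 4⁴ + 4⁴ = 81 + 256 + 256 = 593
593 = (4,3,3,3)_5 → 4⁴ + 3⁴ + 3⁴ + 3⁴ = 256 + 81 + 81 + 81 = 499

499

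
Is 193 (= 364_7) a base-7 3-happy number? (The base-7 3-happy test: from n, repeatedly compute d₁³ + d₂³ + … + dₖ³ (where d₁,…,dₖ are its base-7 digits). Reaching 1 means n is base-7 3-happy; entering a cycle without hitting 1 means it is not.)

base-7 3-happy

193 = (3,6,4)_7 → 3³ + 6³ + 4³ = 307
307 = (6,1,6)_7 → 6³ + 1³ + 6³ = 433
433 = (1,1,5,6)_7 → 1³ + 1³ + 5³ + 6³ = 343
343 = (1,0,0,0)_7 → 1³ + 0³ + 0³ + 0³ = 1  — reached 1.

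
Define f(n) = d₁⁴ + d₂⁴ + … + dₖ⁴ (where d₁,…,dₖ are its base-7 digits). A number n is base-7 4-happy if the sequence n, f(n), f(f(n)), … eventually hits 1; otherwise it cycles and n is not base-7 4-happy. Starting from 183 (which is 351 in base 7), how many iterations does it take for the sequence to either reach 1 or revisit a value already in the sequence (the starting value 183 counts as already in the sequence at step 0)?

183 = (3,5,1)_7 → 707
707 = (2,0,3,0)_7 → 97
97 = (1,6,6)_7 → 2593
2593 = (1,0,3,6,3)_7 → 1459
1459 = (4,1,5,3)_7 → 963
963 = (2,5,4,4)_7 → 1153
1153 = (3,2,3,5)_7 → 803
803 = (2,2,2,5)_7 → 673
673 = (1,6,5,1)_7 → 1923
1923 = (5,4,1,5)_7 → 1507
1507 = (4,2,5,2)_7 → 913
913 = (2,4,4,3)_7 → 609
609 = (1,5,3,0)_7 → 707  — 707 repeats.
That took 13 steps.

13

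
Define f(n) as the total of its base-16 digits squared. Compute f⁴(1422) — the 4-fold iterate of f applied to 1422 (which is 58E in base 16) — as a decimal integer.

1422 = (5,8,14)_16 → 5² + 8² + 14² = 25 + 64 + 196 = 285
285 = (1,1,13)_16 → 1² + 1² + 13² = 1 + 1 + 169 = 171
171 = (10,11)_16 → 10² + 11² = 100 + 121 = 221
221 = (13,13)_16 → 13² + 13² = 169 + 169 = 338

338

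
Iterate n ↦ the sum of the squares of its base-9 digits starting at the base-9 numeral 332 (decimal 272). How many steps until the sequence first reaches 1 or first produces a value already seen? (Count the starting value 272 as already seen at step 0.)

6

272 = (3,3,2)_9 → 3² + 3² + 2² = 9 + 9 + 4 = 22
22 = (2,4)_9 → 2² + 4² = 4 + 16 = 20
20 = (2,2)_9 → 2² + 2² = 4 + 4 = 8
8 = (8)_9 → 8² = 64
64 = (7,1)_9 → 7² + 1² = 49 + 1 = 50
50 = (5,5)_9 → 5² + 5² = 25 + 25 = 50  — 50 repeats.
That took 6 steps.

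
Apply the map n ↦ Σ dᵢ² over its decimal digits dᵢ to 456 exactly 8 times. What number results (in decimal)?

37

456 → 4² + 5² + 6² = 16 + 25 + 36 = 77
77 → 7² + 7² = 49 + 49 = 98
98 → 9² + 8² = 81 + 64 = 145
145 → 1² + 4² + 5² = 1 + 16 + 25 = 42
42 → 4² + 2² = 16 + 4 = 20
20 → 2² + 0² = 4 + 0 = 4
4 → 4² = 16
16 → 1² + 6² = 1 + 36 = 37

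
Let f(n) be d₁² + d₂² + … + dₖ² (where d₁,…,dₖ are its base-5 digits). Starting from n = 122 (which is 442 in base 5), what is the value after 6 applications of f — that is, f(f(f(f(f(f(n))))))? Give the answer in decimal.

10

122 = (4,4,2)_5 → 4² + 4² + 2² = 16 + 16 + 4 = 36
36 = (1,2,1)_5 → 1² + 2² + 1² = 1 + 4 + 1 = 6
6 = (1,1)_5 → 1² + 1² = 1 + 1 = 2
2 = (2)_5 → 2² = 4
4 = (4)_5 → 4² = 16
16 = (3,1)_5 → 3² + 1² = 9 + 1 = 10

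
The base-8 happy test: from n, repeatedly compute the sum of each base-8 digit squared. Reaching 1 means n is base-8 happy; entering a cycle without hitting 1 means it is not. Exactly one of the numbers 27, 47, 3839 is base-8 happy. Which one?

27

27: 27 → 18 → 8 → 1  — reaches 1 (base-8 happy)
47: 47 → 74 → 6 → 36 → 32 → 16 → 4 → 16  — repeats 16 (not base-8 happy)
3839: 3839 → 156 → 29 → 34 → 20 → 20  — repeats 20 (not base-8 happy)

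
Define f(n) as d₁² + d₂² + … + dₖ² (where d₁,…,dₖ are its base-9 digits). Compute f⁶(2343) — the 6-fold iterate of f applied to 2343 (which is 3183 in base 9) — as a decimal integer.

65

2343 = (3,1,8,3)_9 → 3² + 1² + 8² + 3² = 83
83 = (1,0,2)_9 → 1² + 0² + 2² = 5
5 = (5)_9 → 5² = 25
25 = (2,7)_9 → 2² + 7² = 53
53 = (5,8)_9 → 5² + 8² = 89
89 = (1,0,8)_9 → 1² + 0² + 8² = 65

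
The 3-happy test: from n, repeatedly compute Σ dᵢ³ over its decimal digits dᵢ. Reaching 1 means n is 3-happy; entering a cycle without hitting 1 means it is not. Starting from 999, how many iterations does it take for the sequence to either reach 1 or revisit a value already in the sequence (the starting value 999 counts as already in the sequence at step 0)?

7

999 → 9³ + 9³ + 9³ = 729 + 729 + 729 = 2187
2187 → 2³ + 1³ + 8³ + 7³ = 8 + 1 + 512 + 343 = 864
864 → 8³ + 6³ + 4³ = 512 + 216 + 64 = 792
792 → 7³ + 9³ + 2³ = 343 + 729 + 8 = 1080
1080 → 1³ + 0³ + 8³ + 0³ = 1 + 0 + 512 + 0 = 513
513 → 5³ + 1³ + 3³ = 125 + 1 + 27 = 153
153 → 1³ + 5³ + 3³ = 1 + 125 + 27 = 153  — 153 repeats.
That took 7 steps.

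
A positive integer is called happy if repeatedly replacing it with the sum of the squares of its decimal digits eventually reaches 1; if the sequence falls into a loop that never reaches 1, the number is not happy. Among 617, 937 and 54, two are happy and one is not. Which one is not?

617: 617 → 86 → 100 → 1  — reaches 1 (happy)
937: 937 → 139 → 91 → 82 → 68 → 100 → 1  — reaches 1 (happy)
54: 54 → 41 → 17 → 50 → 25 → 29 → 85 → 89 → 145 → 42 → 20 → 4 → 16 → 37 → 58 → 89  — repeats 89 (not happy)

54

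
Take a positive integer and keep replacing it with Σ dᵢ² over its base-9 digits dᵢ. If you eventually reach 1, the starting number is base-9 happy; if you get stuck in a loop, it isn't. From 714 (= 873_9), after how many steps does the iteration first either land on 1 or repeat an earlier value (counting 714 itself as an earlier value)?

6

714 = (8,7,3)_9 → 122
122 = (1,4,5)_9 → 42
42 = (4,6)_9 → 52
52 = (5,7)_9 → 74
74 = (8,2)_9 → 68
68 = (7,5)_9 → 74  — 74 repeats.
That took 6 steps.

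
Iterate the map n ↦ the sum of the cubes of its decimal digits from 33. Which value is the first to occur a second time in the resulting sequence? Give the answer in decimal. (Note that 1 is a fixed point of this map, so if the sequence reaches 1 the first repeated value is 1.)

153

33 → 3³ + 3³ = 54
54 → 5³ + 4³ = 189
189 → 1³ + 8³ + 9³ = 1242
1242 → 1³ + 2³ + 4³ + 2³ = 81
81 → 8³ + 1³ = 513
513 → 5³ + 1³ + 3³ = 153
153 → 1³ + 5³ + 3³ = 153  — 153 already appeared earlier.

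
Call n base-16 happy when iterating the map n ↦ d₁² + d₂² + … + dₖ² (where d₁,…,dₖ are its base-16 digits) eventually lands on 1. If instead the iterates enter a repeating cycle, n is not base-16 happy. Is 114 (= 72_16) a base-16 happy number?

base-16 happy

114 = (7,2)_16 → 53
53 = (3,5)_16 → 34
34 = (2,2)_16 → 8
8 = (8)_16 → 64
64 = (4,0)_16 → 16
16 = (1,0)_16 → 1  — reached 1.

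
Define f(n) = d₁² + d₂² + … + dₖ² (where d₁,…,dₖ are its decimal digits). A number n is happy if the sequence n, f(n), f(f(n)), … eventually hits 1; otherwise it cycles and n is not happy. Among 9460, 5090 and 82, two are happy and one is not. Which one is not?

5090

9460: 9460 → 133 → 19 → 82 → 68 → 100 → 1  — reaches 1 (happy)
5090: 5090 → 106 → 37 → 58 → 89 → 145 → 42 → 20 → 4 → 16 → 37  — repeats 37 (not happy)
82: 82 → 68 → 100 → 1  — reaches 1 (happy)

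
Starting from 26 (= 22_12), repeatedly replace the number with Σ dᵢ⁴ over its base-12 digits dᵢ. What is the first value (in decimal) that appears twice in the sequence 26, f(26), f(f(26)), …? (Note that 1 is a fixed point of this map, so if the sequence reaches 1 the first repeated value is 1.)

26 = (2,2)_12 → 2⁴ + 2⁴ = 16 + 16 = 32
32 = (2,8)_12 → 2⁴ + 8⁴ = 16 + 4096 = 4112
4112 = (2,4,6,8)_12 → 2⁴ + 4⁴ + 6⁴ + 8⁴ = 16 + 256 + 1296 + 4096 = 5664
5664 = (3,3,4,0)_12 → 3⁴ + 3⁴ + 4⁴ + 0⁴ = 81 + 81 + 256 + 0 = 418
418 = (2,10,10)_12 → 2⁴ + 10⁴ + 10⁴ = 16 + 10000 + 10000 = 20016
20016 = (11,7,0,0)_12 → 11⁴ + 7⁴ + 0⁴ + 0⁴ = 14641 + 2401 + 0 + 0 = 17042
17042 = (9,10,4,2)_12 → 9⁴ + 10⁴ + 4⁴ + 2⁴ = 6561 + 10000 + 256 + 16 = 16833
16833 = (9,8,10,9)_12 → 9⁴ + 8⁴ + 10⁴ + 9⁴ = 6561 + 4096 + 10000 + 6561 = 27218
27218 = (1,3,9,0,2)_12 → 1⁴ + 3⁴ + 9⁴ + 0⁴ + 2⁴ = 1 + 81 + 6561 + 0 + 16 = 6659
6659 = (3,10,2,11)_12 → 3⁴ + 10⁴ + 2⁴ + 11⁴ = 81 + 10000 + 16 + 14641 = 24738
24738 = (1,2,3,9,6)_12 → 1⁴ + 2⁴ + 3⁴ + 9⁴ + 6⁴ = 1 + 16 + 81 + 6561 + 1296 = 7955
7955 = (4,7,2,11)_12 → 4⁴ + 7⁴ + 2⁴ + 11⁴ = 256 + 2401 + 16 + 14641 = 17314
17314 = (10,0,2,10)_12 → 10⁴ + 0⁴ + 2⁴ + 10⁴ = 10000 + 0 + 16 + 10000 = 20016  — 20016 already appeared earlier.

20016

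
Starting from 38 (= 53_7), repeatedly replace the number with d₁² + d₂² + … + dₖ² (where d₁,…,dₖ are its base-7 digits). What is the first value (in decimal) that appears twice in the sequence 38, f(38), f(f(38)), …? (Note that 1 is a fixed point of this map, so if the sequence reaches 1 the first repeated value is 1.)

38 = (5,3)_7 → 34
34 = (4,6)_7 → 52
52 = (1,0,3)_7 → 10
10 = (1,3)_7 → 10  — 10 already appeared earlier.

10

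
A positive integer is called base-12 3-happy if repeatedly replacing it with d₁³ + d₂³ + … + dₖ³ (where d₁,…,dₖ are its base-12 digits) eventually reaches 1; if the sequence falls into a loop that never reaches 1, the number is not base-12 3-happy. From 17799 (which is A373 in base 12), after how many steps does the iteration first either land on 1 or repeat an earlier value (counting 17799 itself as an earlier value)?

17799 = (10,3,7,3)_12 → 10³ + 3³ + 7³ + 3³ = 1397
1397 = (9,8,5)_12 → 9³ + 8³ + 5³ = 1366
1366 = (9,5,10)_12 → 9³ + 5³ + 10³ = 1854
1854 = (1,0,10,6)_12 → 1³ + 0³ + 10³ + 6³ = 1217
1217 = (8,5,5)_12 → 8³ + 5³ + 5³ = 762
762 = (5,3,6)_12 → 5³ + 3³ + 6³ = 368
368 = (2,6,8)_12 → 2³ + 6³ + 8³ = 736
736 = (5,1,4)_12 → 5³ + 1³ + 4³ = 190
190 = (1,3,10)_12 → 1³ + 3³ + 10³ = 1028
1028 = (7,1,8)_12 → 7³ + 1³ + 8³ = 856
856 = (5,11,4)_12 → 5³ + 11³ + 4³ = 1520
1520 = (10,6,8)_12 → 10³ + 6³ + 8³ = 1728
1728 = (1,0,0,0)_12 → 1³ + 0³ + 0³ + 0³ = 1  — reached 1.
That took 13 steps.

13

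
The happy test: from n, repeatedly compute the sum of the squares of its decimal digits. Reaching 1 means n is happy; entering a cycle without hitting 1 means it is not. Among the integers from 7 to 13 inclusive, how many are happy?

3

7: 7 → 49 → 97 → 130 → 10 → 1  — happy
8: 8 → 64 → 52 → 29 → 85 → 89 → 145 → 42 → 20 → 4 → 16 → 37 → 58 → 89  — not happy
9: 9 → 81 → 65 → 61 → 37 → 58 → 89 → 145 → 42 → 20 → 4 → 16 → 37  — not happy
10: 10 → 1  — happy
11: 11 → 2 → 4 → 16 → 37 → 58 → 89 → 145 → 42 → 20 → 4  — not happy
12: 12 → 5 → 25 → 29 → 85 → 89 → 145 → 42 → 20 → 4 → 16 → 37 → 58 → 89  — not happy
13: 13 → 10 → 1  — happy
happy: 7, 10, 13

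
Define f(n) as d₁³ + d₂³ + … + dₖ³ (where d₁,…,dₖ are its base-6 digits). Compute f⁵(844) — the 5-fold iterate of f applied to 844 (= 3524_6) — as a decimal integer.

190

844 = (3,5,2,4)_6 → 3³ + 5³ + 2³ + 4³ = 224
224 = (1,0,1,2)_6 → 1³ + 0³ + 1³ + 2³ = 10
10 = (1,4)_6 → 1³ + 4³ = 65
65 = (1,4,5)_6 → 1³ + 4³ + 5³ = 190
190 = (5,1,4)_6 → 5³ + 1³ + 4³ = 190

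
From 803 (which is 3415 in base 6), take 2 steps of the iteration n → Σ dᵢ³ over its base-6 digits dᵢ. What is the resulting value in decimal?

803 = (3,4,1,5)_6 → 3³ + 4³ + 1³ + 5³ = 217
217 = (1,0,0,1)_6 → 1³ + 0³ + 0³ + 1³ = 2

2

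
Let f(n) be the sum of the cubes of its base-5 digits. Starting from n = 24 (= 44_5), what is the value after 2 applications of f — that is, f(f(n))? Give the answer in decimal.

28

24 = (4,4)_5 → 4³ + 4³ = 64 + 64 = 128
128 = (1,0,0,3)_5 → 1³ + 0³ + 0³ + 3³ = 1 + 0 + 0 + 27 = 28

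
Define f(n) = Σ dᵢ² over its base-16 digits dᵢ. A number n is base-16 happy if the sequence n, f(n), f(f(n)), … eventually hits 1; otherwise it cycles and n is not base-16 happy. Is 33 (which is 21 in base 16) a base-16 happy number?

not base-16 happy

33 = (2,1)_16 → 5
5 = (5)_16 → 25
25 = (1,9)_16 → 82
82 = (5,2)_16 → 29
29 = (1,13)_16 → 170
170 = (10,10)_16 → 200
200 = (12,8)_16 → 208
208 = (13,0)_16 → 169
169 = (10,9)_16 → 181
181 = (11,5)_16 → 146
146 = (9,2)_16 → 85
85 = (5,5)_16 → 50
50 = (3,2)_16 → 13
13 = (13)_16 → 169  — 169 already seen; the sequence cycles without reaching 1.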